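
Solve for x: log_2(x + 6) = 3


Convert to exponential form: x + 6 = 2^3 = 8
x = 8 - 6 = 2
Check: log_2(2 + 6) = log_2(8) = log_2(8) = 3 ✓

x = 2


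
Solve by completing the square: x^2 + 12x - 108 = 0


Start: x^2 + 12x - 108 = 0
Move constant: x^2 + 12x = 108
Half of 12 is 6, squared is 36
Add 36 to both sides: x^2 + 12x + 36 = 144
(x + 6)^2 = 144
x + 6 = ±12
x = -6 + 12 = 6 or x = -6 - 12 = -18

x = -18, x = 6


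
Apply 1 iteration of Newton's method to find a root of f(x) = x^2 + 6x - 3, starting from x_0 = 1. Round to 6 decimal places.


Newton's method: x_(n+1) = x_n - f(x_n)/f'(x_n)
f(x) = x^2 + 6x - 3
f'(x) = 2x + 6

Iteration 1:
  f(1.000000) = 4.000000
  f'(1.000000) = 8.000000
  x_1 = 1.000000 - (4.000000)/(8.000000) = 0.500000

x_1 = 0.500000


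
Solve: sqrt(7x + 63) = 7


Square both sides: 7x + 63 = 7^2 = 49
7x = 49 - 63 = -14
x = -2
Check: sqrt(7*(-2) + 63) = sqrt(49) = 7 ✓

x = -2


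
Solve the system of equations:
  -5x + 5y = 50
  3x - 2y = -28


Using Cramer's rule:
Determinant D = (-5)(-2) - (3)(5) = 10 - 15 = -5
Dx = (50)(-2) - (-28)(5) = -100 + 140 = 40
Dy = (-5)(-28) - (3)(50) = 140 - 150 = -10
x = Dx/D = 40/-5 = -8
y = Dy/D = -10/-5 = 2

x = -8, y = 2


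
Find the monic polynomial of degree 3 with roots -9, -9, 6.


A monic polynomial with roots -9, -9, 6 is:
p(x) = (x + 9)(x + 9)(x - 6)
After multiplying by (x + 9): x + 9
After multiplying by (x + 9): x^2 + 18x + 81
After multiplying by (x - 6): x^3 + 12x^2 - 27x - 486

x^3 + 12x^2 - 27x - 486


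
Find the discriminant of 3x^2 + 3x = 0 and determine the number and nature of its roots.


For ax^2 + bx + c = 0, discriminant D = b^2 - 4ac
Here a = 3, b = 3, c = 0
D = (3)^2 - 4(3)(0) = 9 - 0 = 9

D = 9 > 0 and is a perfect square (sqrt = 3)
The equation has 2 distinct real rational roots.

Discriminant = 9, 2 distinct real rational roots


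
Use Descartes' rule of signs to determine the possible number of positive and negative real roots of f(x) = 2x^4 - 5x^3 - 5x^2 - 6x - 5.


Descartes' rule of signs:

For positive roots, count sign changes in f(x) = 2x^4 - 5x^3 - 5x^2 - 6x - 5:
Signs of coefficients: +, -, -, -, -
Number of sign changes: 1
Possible positive real roots: 1

For negative roots, examine f(-x) = 2x^4 + 5x^3 - 5x^2 + 6x - 5:
Signs of coefficients: +, +, -, +, -
Number of sign changes: 3
Possible negative real roots: 3, 1

Positive roots: 1; Negative roots: 3 or 1


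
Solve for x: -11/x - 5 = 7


Subtract -5 from both sides: -11/x = 12
Multiply both sides by x: -11 = 12 * x
Divide by 12: x = -11/12

x = -11/12


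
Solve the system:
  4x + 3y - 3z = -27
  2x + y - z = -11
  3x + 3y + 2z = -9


Using Cramer's rule. Expand each determinant along the first row.
D  = 4*[1*2 - (-1)*3] - 3*[2*2 - (-1)*3] + (-3)*[2*3 - 1*3]
  = 4*(5) - 3*(7) + (-3)*(3) = -10
Dx = (-27)*[1*2 - (-1)*3] - 3*[(-11)*2 - (-1)*(-9)] + (-3)*[(-11)*3 - 1*(-9)]
  = (-27)*(5) - 3*(-31) + (-3)*(-24) = 30
Dy = 4*[(-11)*2 - (-1)*(-9)] - (-27)*[2*2 - (-1)*3] + (-3)*[2*(-9) - (-11)*3]
  = 4*(-31) - (-27)*(7) + (-3)*(15) = 20
Dz = 4*[1*(-9) - (-11)*3] - 3*[2*(-9) - (-11)*3] + (-27)*[2*3 - 1*3]
  = 4*(24) - 3*(15) + (-27)*(3) = -30
x = Dx/D = 30/-10 = -3, y = Dy/D = 20/-10 = -2, z = Dz/D = -30/-10 = 3
Check eq1: (4)(-3) + (3)(-2) + (-3)(3) = -27 = -27 ✓
Check eq2: (2)(-3) + (1)(-2) + (-1)(3) = -11 = -11 ✓
Check eq3: (3)(-3) + (3)(-2) + (2)(3) = -9 = -9 ✓

x = -3, y = -2, z = 3


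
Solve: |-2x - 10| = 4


An absolute value equation |expr| = 4 gives two cases:
Case 1: -2x - 10 = 4
  -2x = 14, so x = -7
Case 2: -2x - 10 = -4
  -2x = 6, so x = -3

x = -7, x = -3


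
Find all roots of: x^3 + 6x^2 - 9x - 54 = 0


Let p(x) = x^3 + 6x^2 - 9x - 54. By the rational root theorem (leading coefficient 1), any rational root is an integer divisor of 54: try ±1, ±2, ... in turn.
Test x = 1: value = -56 ≠ 0.
Test x = -1: value = -40 ≠ 0.
Test x = 2: value = -40 ≠ 0.
Test x = -2: value = -20 ≠ 0.
Test x = 3: value = 0 ✓, so (x - 3) is a factor.
Synthetic division by (x - 3): bring down 1; 1(3) + 6 = 9; 9(3) - 9 = 18; 18(3) - 54 = 0 → quotient x^2 + 9x + 18, remainder 0.
Solve the quadratic x^2 + 9x + 18 = 0: discriminant = 9^2 - 4(1)(18) = 81 - 72 = 9.
sqrt(9) = 3, so x = (-9 ± 3)/2: x = -3 or x = -6.
Collecting all roots found:

x = -6, x = -3, x = 3


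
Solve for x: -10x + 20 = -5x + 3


Starting with: -10x + 20 = -5x + 3
Move all x terms to left: (-10 + 5)x = 3 - 20
Simplify: -5x = -17
Divide both sides by -5: x = 17/5

x = 17/5


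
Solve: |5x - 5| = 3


An absolute value equation |expr| = 3 gives two cases:
Case 1: 5x - 5 = 3
  5x = 8, so x = 8/5
Case 2: 5x - 5 = -3
  5x = 2, so x = 2/5

x = 2/5, x = 8/5


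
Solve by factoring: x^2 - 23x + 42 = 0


We need two numbers that multiply to 42 and add to -23.
Those numbers are -21 and -2 (since (-21) * (-2) = 42 and (-21) + (-2) = -23).
So x^2 - 23x + 42 = (x - 21)(x - 2) = 0
Setting each factor to zero: x = 21 or x = 2

x = 2, x = 21


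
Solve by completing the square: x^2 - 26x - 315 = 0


Start: x^2 - 26x - 315 = 0
Move constant: x^2 - 26x = 315
Half of -26 is -13, squared is 169
Add 169 to both sides: x^2 - 26x + 169 = 484
(x - 13)^2 = 484
x - 13 = ±22
x = 13 + 22 = 35 or x = 13 - 22 = -9

x = -9, x = 35


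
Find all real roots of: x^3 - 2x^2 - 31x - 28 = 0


Let p(x) = x^3 - 2x^2 - 31x - 28. By the rational root theorem (leading coefficient 1), any rational root is an integer divisor of 28: try ±1, ±2, ... in turn.
Test x = 1: value = -60 ≠ 0.
Test x = -1: value = 0 ✓, so (x + 1) is a factor.
Synthetic division by (x + 1): bring down 1; 1(-1) - 2 = -3; (-3)(-1) - 31 = -28; (-28)(-1) - 28 = 0 → quotient x^2 - 3x - 28, remainder 0.
Solve the quadratic x^2 - 3x - 28 = 0: discriminant = (-3)^2 - 4(1)(-28) = 9 + 112 = 121.
sqrt(121) = 11, so x = (3 ± 11)/2: x = 7 or x = -4.

x = -4, x = -1, x = 7


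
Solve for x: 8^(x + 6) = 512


Express both sides with the same base.
512 = 8^3
Since the bases match, equate exponents: x + 6 = 3
So x = 3 - (6) = -3

x = -3


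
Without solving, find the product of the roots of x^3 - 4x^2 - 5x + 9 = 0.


By Vieta's formulas for x^3 + bx^2 + cx + d = 0:
  r1 + r2 + r3 = -b/a = 4
  r1*r2 + r1*r3 + r2*r3 = c/a = -5
  r1*r2*r3 = -d/a = -9


Product = -9


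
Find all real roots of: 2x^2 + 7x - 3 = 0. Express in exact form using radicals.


Using the quadratic formula: x = (-b ± sqrt(b^2 - 4ac)) / (2a)
Here a = 2, b = 7, c = -3
Discriminant = b^2 - 4ac = 7^2 - 4(2)(-3) = 49 + 24 = 73
Since discriminant = 73 > 0, there are two real roots.
x = (-7 ± sqrt(73)) / 4
Numerically: x ≈ 0.3860 or x ≈ -3.8860

x = (-7 + sqrt(73)) / 4 or x = (-7 - sqrt(73)) / 4


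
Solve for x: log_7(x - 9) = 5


Convert to exponential form: x - 9 = 7^5 = 16807
x = 16807 + 9 = 16816
Check: log_7(16816 - 9) = log_7(16807) = log_7(16807) = 5 ✓

x = 16816


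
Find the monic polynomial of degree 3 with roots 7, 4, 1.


A monic polynomial with roots 7, 4, 1 is:
p(x) = (x - 7)(x - 4)(x - 1)
After multiplying by (x - 7): x - 7
After multiplying by (x - 4): x^2 - 11x + 28
After multiplying by (x - 1): x^3 - 12x^2 + 39x - 28

x^3 - 12x^2 + 39x - 28


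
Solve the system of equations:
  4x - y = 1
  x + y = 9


Using Cramer's rule:
Determinant D = (4)(1) - (1)(-1) = 4 + 1 = 5
Dx = (1)(1) - (9)(-1) = 1 + 9 = 10
Dy = (4)(9) - (1)(1) = 36 - 1 = 35
x = Dx/D = 10/5 = 2
y = Dy/D = 35/5 = 7

x = 2, y = 7


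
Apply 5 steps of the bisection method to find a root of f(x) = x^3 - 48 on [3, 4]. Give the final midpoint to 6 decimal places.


f(x) = x^3 - 48
f(3) = -21 < 0
f(4) = 16 > 0

Step 1: midpoint = (3.000000 + 4.000000)/2 = 3.500000
  f(3.500000) = -5.125000
  f(mid) < 0, so root is in [3.500000, 4.000000]

Step 2: midpoint = (3.500000 + 4.000000)/2 = 3.750000
  f(3.750000) = 4.734375
  f(mid) > 0, so root is in [3.500000, 3.750000]

Step 3: midpoint = (3.500000 + 3.750000)/2 = 3.625000
  f(3.625000) = -0.365234
  f(mid) < 0, so root is in [3.625000, 3.750000]

Step 4: midpoint = (3.625000 + 3.750000)/2 = 3.687500
  f(3.687500) = 2.141357
  f(mid) > 0, so root is in [3.625000, 3.687500]

Step 5: midpoint = (3.625000 + 3.687500)/2 = 3.656250
  f(3.656250) = 0.877350
  f(mid) > 0, so root is in [3.625000, 3.656250]

midpoint = 3.656250


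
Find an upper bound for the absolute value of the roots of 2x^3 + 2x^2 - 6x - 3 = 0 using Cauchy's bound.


Cauchy's bound: all roots r satisfy |r| <= 1 + max(|a_i/a_n|) for i = 0,...,n-1
where a_n is the leading coefficient.

Coefficients: [2, 2, -6, -3]
Leading coefficient a_n = 2
Ratios |a_i/a_n|: 1, 3, 3/2
Maximum ratio: 3
Cauchy's bound: |r| <= 1 + 3 = 4

Upper bound = 4


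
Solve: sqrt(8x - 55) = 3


Square both sides: 8x - 55 = 3^2 = 9
8x = 9 + 55 = 64
x = 8
Check: sqrt(8*8 - 55) = sqrt(9) = 3 ✓

x = 8


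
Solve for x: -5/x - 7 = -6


Subtract -7 from both sides: -5/x = 1
Multiply both sides by x: -5 = 1 * x
Divide by 1: x = -5

x = -5


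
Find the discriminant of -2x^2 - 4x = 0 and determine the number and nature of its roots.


For ax^2 + bx + c = 0, discriminant D = b^2 - 4ac
Here a = -2, b = -4, c = 0
D = (-4)^2 - 4(-2)(0) = 16 - 0 = 16

D = 16 > 0 and is a perfect square (sqrt = 4)
The equation has 2 distinct real rational roots.

Discriminant = 16, 2 distinct real rational roots


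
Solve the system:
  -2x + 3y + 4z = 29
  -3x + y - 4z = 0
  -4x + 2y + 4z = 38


Using Cramer's rule. Expand each determinant along the first row.
D  = (-2)*[1*4 - (-4)*2] - 3*[(-3)*4 - (-4)*(-4)] + 4*[(-3)*2 - 1*(-4)]
  = (-2)*(12) - 3*(-28) + 4*(-2) = 52
Dx = 29*[1*4 - (-4)*2] - 3*[0*4 - (-4)*38] + 4*[0*2 - 1*38]
  = 29*(12) - 3*(152) + 4*(-38) = -260
Dy = (-2)*[0*4 - (-4)*38] - 29*[(-3)*4 - (-4)*(-4)] + 4*[(-3)*38 - 0*(-4)]
  = (-2)*(152) - 29*(-28) + 4*(-114) = 52
Dz = (-2)*[1*38 - 0*2] - 3*[(-3)*38 - 0*(-4)] + 29*[(-3)*2 - 1*(-4)]
  = (-2)*(38) - 3*(-114) + 29*(-2) = 208
x = Dx/D = -260/52 = -5, y = Dy/D = 52/52 = 1, z = Dz/D = 208/52 = 4
Check eq1: (-2)(-5) + (3)(1) + (4)(4) = 29 = 29 ✓
Check eq2: (-3)(-5) + (1)(1) + (-4)(4) = 0 = 0 ✓
Check eq3: (-4)(-5) + (2)(1) + (4)(4) = 38 = 38 ✓

x = -5, y = 1, z = 4


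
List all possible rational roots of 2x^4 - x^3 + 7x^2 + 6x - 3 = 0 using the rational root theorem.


Rational root theorem: possible roots are ±p/q where:
  p divides the constant term (-3): p ∈ {1, 3}
  q divides the leading coefficient (2): q ∈ {1, 2}

All possible rational roots: -3, -3/2, -1, -1/2, 1/2, 1, 3/2, 3

-3, -3/2, -1, -1/2, 1/2, 1, 3/2, 3


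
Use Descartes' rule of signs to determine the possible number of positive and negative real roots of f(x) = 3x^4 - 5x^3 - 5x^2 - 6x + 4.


Descartes' rule of signs:

For positive roots, count sign changes in f(x) = 3x^4 - 5x^3 - 5x^2 - 6x + 4:
Signs of coefficients: +, -, -, -, +
Number of sign changes: 2
Possible positive real roots: 2, 0

For negative roots, examine f(-x) = 3x^4 + 5x^3 - 5x^2 + 6x + 4:
Signs of coefficients: +, +, -, +, +
Number of sign changes: 2
Possible negative real roots: 2, 0

Positive roots: 2 or 0; Negative roots: 2 or 0


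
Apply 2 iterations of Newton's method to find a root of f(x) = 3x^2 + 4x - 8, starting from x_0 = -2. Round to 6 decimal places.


Newton's method: x_(n+1) = x_n - f(x_n)/f'(x_n)
f(x) = 3x^2 + 4x - 8
f'(x) = 6x + 4

Iteration 1:
  f(-2.000000) = -4.000000
  f'(-2.000000) = -8.000000
  x_1 = -2.000000 - (-4.000000)/(-8.000000) = -2.500000

Iteration 2:
  f(-2.500000) = 0.750000
  f'(-2.500000) = -11.000000
  x_2 = -2.500000 - (0.750000)/(-11.000000) = -2.431818

x_2 = -2.431818


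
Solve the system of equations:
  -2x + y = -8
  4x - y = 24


Using Cramer's rule:
Determinant D = (-2)(-1) - (4)(1) = 2 - 4 = -2
Dx = (-8)(-1) - (24)(1) = 8 - 24 = -16
Dy = (-2)(24) - (4)(-8) = -48 + 32 = -16
x = Dx/D = -16/-2 = 8
y = Dy/D = -16/-2 = 8

x = 8, y = 8


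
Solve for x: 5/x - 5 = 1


Subtract -5 from both sides: 5/x = 6
Multiply both sides by x: 5 = 6 * x
Divide by 6: x = 5/6

x = 5/6


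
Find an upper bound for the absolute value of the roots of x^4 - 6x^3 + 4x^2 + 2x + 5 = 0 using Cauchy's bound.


Cauchy's bound: all roots r satisfy |r| <= 1 + max(|a_i/a_n|) for i = 0,...,n-1
where a_n is the leading coefficient.

Coefficients: [1, -6, 4, 2, 5]
Leading coefficient a_n = 1
Ratios |a_i/a_n|: 6, 4, 2, 5
Maximum ratio: 6
Cauchy's bound: |r| <= 1 + 6 = 7

Upper bound = 7


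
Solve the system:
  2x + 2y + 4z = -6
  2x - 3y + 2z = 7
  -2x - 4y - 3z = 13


Using Cramer's rule. Expand each determinant along the first row.
D  = 2*[(-3)*(-3) - 2*(-4)] - 2*[2*(-3) - 2*(-2)] + 4*[2*(-4) - (-3)*(-2)]
  = 2*(17) - 2*(-2) + 4*(-14) = -18
Dx = (-6)*[(-3)*(-3) - 2*(-4)] - 2*[7*(-3) - 2*13] + 4*[7*(-4) - (-3)*13]
  = (-6)*(17) - 2*(-47) + 4*(11) = 36
Dy = 2*[7*(-3) - 2*13] - (-6)*[2*(-3) - 2*(-2)] + 4*[2*13 - 7*(-2)]
  = 2*(-47) - (-6)*(-2) + 4*(40) = 54
Dz = 2*[(-3)*13 - 7*(-4)] - 2*[2*13 - 7*(-2)] + (-6)*[2*(-4) - (-3)*(-2)]
  = 2*(-11) - 2*(40) + (-6)*(-14) = -18
x = Dx/D = 36/-18 = -2, y = Dy/D = 54/-18 = -3, z = Dz/D = -18/-18 = 1
Check eq1: (2)(-2) + (2)(-3) + (4)(1) = -6 = -6 ✓
Check eq2: (2)(-2) + (-3)(-3) + (2)(1) = 7 = 7 ✓
Check eq3: (-2)(-2) + (-4)(-3) + (-3)(1) = 13 = 13 ✓

x = -2, y = -3, z = 1


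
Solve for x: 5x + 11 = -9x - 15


Starting with: 5x + 11 = -9x - 15
Move all x terms to left: (5 + 9)x = -15 - 11
Simplify: 14x = -26
Divide both sides by 14: x = -13/7

x = -13/7


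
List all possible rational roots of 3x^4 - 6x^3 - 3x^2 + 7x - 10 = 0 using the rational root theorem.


Rational root theorem: possible roots are ±p/q where:
  p divides the constant term (-10): p ∈ {1, 2, 5, 10}
  q divides the leading coefficient (3): q ∈ {1, 3}

All possible rational roots: -10, -5, -10/3, -2, -5/3, -1, -2/3, -1/3, 1/3, 2/3, 1, 5/3, 2, 10/3, 5, 10

-10, -5, -10/3, -2, -5/3, -1, -2/3, -1/3, 1/3, 2/3, 1, 5/3, 2, 10/3, 5, 10


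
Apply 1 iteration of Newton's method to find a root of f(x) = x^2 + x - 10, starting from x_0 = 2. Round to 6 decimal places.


Newton's method: x_(n+1) = x_n - f(x_n)/f'(x_n)
f(x) = x^2 + x - 10
f'(x) = 2x + 1

Iteration 1:
  f(2.000000) = -4.000000
  f'(2.000000) = 5.000000
  x_1 = 2.000000 - (-4.000000)/(5.000000) = 2.800000

x_1 = 2.800000


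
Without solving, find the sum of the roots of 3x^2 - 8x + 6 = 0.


By Vieta's formulas for ax^2 + bx + c = 0:
  Sum of roots = -b/a
  Product of roots = c/a

Here a = 3, b = -8, c = 6
Sum = -(-8)/3 = 8/3
Product = 6/3 = 2

Sum = 8/3


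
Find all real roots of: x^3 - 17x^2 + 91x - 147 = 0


Let p(x) = x^3 - 17x^2 + 91x - 147. By the rational root theorem (leading coefficient 1), any rational root is an integer divisor of 147: try ±1, ±2, ... in turn.
Test x = 1: value = -72 ≠ 0.
Test x = -1: value = -256 ≠ 0.
Test x = 3: value = 0 ✓, so (x - 3) is a factor.
Synthetic division by (x - 3): bring down 1; 1(3) - 17 = -14; (-14)(3) + 91 = 49; 49(3) - 147 = 0 → quotient x^2 - 14x + 49, remainder 0.
Solve the quadratic x^2 - 14x + 49 = 0: discriminant = (-14)^2 - 4(1)(49) = 196 - 196 = 0.
Discriminant = 0, so a double root: x = 14/2 = 7.

x = 3, x = 7 (multiplicity 2)


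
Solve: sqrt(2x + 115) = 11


Square both sides: 2x + 115 = 11^2 = 121
2x = 121 - 115 = 6
x = 3
Check: sqrt(2*3 + 115) = sqrt(121) = 11 ✓

x = 3


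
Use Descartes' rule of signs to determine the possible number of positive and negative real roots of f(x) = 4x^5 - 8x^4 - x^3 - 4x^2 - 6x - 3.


Descartes' rule of signs:

For positive roots, count sign changes in f(x) = 4x^5 - 8x^4 - x^3 - 4x^2 - 6x - 3:
Signs of coefficients: +, -, -, -, -, -
Number of sign changes: 1
Possible positive real roots: 1

For negative roots, examine f(-x) = -4x^5 - 8x^4 + x^3 - 4x^2 + 6x - 3:
Signs of coefficients: -, -, +, -, +, -
Number of sign changes: 4
Possible negative real roots: 4, 2, 0

Positive roots: 1; Negative roots: 4 or 2 or 0


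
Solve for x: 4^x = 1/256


Express both sides with the same base.
1/256 = 4^(-4)
Since the bases match: x = -4

x = -4


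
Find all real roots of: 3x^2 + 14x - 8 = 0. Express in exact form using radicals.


Using the quadratic formula: x = (-b ± sqrt(b^2 - 4ac)) / (2a)
Here a = 3, b = 14, c = -8
Discriminant = b^2 - 4ac = 14^2 - 4(3)(-8) = 196 + 96 = 292
Since discriminant = 292 > 0, there are two real roots.
x = (-14 ± 2*sqrt(73)) / 6
Simplifying: x = (-7 ± sqrt(73)) / 3
Numerically: x ≈ 0.5147 or x ≈ -5.1813

x = (-7 + sqrt(73)) / 3 or x = (-7 - sqrt(73)) / 3


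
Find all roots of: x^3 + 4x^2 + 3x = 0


The constant term is 0, so x = 0 is a root. Factor out x:
  x^2 + 4x + 3 = 0
Solve the quadratic x^2 + 4x + 3 = 0: discriminant = 4^2 - 4(1)(3) = 16 - 12 = 4.
sqrt(4) = 2, so x = (-4 ± 2)/2: x = -1 or x = -3.
Collecting all roots found:

x = -3, x = -1, x = 0


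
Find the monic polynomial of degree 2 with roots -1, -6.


A monic polynomial with roots -1, -6 is:
p(x) = (x + 1)(x + 6)
After multiplying by (x + 1): x + 1
After multiplying by (x + 6): x^2 + 7x + 6

x^2 + 7x + 6


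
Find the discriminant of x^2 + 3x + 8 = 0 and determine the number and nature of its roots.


For ax^2 + bx + c = 0, discriminant D = b^2 - 4ac
Here a = 1, b = 3, c = 8
D = (3)^2 - 4(1)(8) = 9 - 32 = -23

D = -23 < 0
The equation has no real roots (2 complex conjugate roots).

Discriminant = -23, no real roots (2 complex conjugate roots)


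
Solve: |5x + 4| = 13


An absolute value equation |expr| = 13 gives two cases:
Case 1: 5x + 4 = 13
  5x = 9, so x = 9/5
Case 2: 5x + 4 = -13
  5x = -17, so x = -17/5

x = -17/5, x = 9/5


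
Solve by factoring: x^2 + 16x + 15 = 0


We need two numbers that multiply to 15 and add to 16.
Those numbers are 15 and 1 (since 15 * 1 = 15 and 15 + 1 = 16).
So x^2 + 16x + 15 = (x + 15)(x + 1) = 0
Setting each factor to zero: x = -15 or x = -1

x = -15, x = -1


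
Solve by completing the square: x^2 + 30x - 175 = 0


Start: x^2 + 30x - 175 = 0
Move constant: x^2 + 30x = 175
Half of 30 is 15, squared is 225
Add 225 to both sides: x^2 + 30x + 225 = 400
(x + 15)^2 = 400
x + 15 = ±20
x = -15 + 20 = 5 or x = -15 - 20 = -35

x = -35, x = 5


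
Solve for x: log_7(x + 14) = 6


Convert to exponential form: x + 14 = 7^6 = 117649
x = 117649 - 14 = 117635
Check: log_7(117635 + 14) = log_7(117649) = log_7(117649) = 6 ✓

x = 117635


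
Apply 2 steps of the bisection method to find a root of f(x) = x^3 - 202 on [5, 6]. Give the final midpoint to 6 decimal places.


f(x) = x^3 - 202
f(5) = -77 < 0
f(6) = 14 > 0

Step 1: midpoint = (5.000000 + 6.000000)/2 = 5.500000
  f(5.500000) = -35.625000
  f(mid) < 0, so root is in [5.500000, 6.000000]

Step 2: midpoint = (5.500000 + 6.000000)/2 = 5.750000
  f(5.750000) = -11.890625
  f(mid) < 0, so root is in [5.750000, 6.000000]

midpoint = 5.750000


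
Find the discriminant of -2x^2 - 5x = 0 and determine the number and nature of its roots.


For ax^2 + bx + c = 0, discriminant D = b^2 - 4ac
Here a = -2, b = -5, c = 0
D = (-5)^2 - 4(-2)(0) = 25 - 0 = 25

D = 25 > 0 and is a perfect square (sqrt = 5)
The equation has 2 distinct real rational roots.

Discriminant = 25, 2 distinct real rational roots


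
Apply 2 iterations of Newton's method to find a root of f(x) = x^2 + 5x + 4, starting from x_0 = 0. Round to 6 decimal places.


Newton's method: x_(n+1) = x_n - f(x_n)/f'(x_n)
f(x) = x^2 + 5x + 4
f'(x) = 2x + 5

Iteration 1:
  f(0.000000) = 4.000000
  f'(0.000000) = 5.000000
  x_1 = 0.000000 - (4.000000)/(5.000000) = -0.800000

Iteration 2:
  f(-0.800000) = 0.640000
  f'(-0.800000) = 3.400000
  x_2 = -0.800000 - (0.640000)/(3.400000) = -0.988235

x_2 = -0.988235


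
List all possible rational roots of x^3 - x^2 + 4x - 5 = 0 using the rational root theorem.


Rational root theorem: possible roots are ±p/q where:
  p divides the constant term (-5): p ∈ {1, 5}
  q divides the leading coefficient (1): q ∈ {1}

All possible rational roots: -5, -1, 1, 5

-5, -1, 1, 5


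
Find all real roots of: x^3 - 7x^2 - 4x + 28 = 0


Let p(x) = x^3 - 7x^2 - 4x + 28. By the rational root theorem (leading coefficient 1), any rational root is an integer divisor of 28: try ±1, ±2, ... in turn.
Test x = 1: value = 18 ≠ 0.
Test x = -1: value = 24 ≠ 0.
Test x = 2: value = 0 ✓, so (x - 2) is a factor.
Synthetic division by (x - 2): bring down 1; 1(2) - 7 = -5; (-5)(2) - 4 = -14; (-14)(2) + 28 = 0 → quotient x^2 - 5x - 14, remainder 0.
Solve the quadratic x^2 - 5x - 14 = 0: discriminant = (-5)^2 - 4(1)(-14) = 25 + 56 = 81.
sqrt(81) = 9, so x = (5 ± 9)/2: x = 7 or x = -2.

x = -2, x = 2, x = 7


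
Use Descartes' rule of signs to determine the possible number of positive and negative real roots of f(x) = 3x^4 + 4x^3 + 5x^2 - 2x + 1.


Descartes' rule of signs:

For positive roots, count sign changes in f(x) = 3x^4 + 4x^3 + 5x^2 - 2x + 1:
Signs of coefficients: +, +, +, -, +
Number of sign changes: 2
Possible positive real roots: 2, 0

For negative roots, examine f(-x) = 3x^4 - 4x^3 + 5x^2 + 2x + 1:
Signs of coefficients: +, -, +, +, +
Number of sign changes: 2
Possible negative real roots: 2, 0

Positive roots: 2 or 0; Negative roots: 2 or 0


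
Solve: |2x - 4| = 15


An absolute value equation |expr| = 15 gives two cases:
Case 1: 2x - 4 = 15
  2x = 19, so x = 19/2
Case 2: 2x - 4 = -15
  2x = -11, so x = -11/2

x = -11/2, x = 19/2


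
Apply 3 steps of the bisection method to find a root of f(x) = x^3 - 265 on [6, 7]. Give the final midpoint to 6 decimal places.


f(x) = x^3 - 265
f(6) = -49 < 0
f(7) = 78 > 0

Step 1: midpoint = (6.000000 + 7.000000)/2 = 6.500000
  f(6.500000) = 9.625000
  f(mid) > 0, so root is in [6.000000, 6.500000]

Step 2: midpoint = (6.000000 + 6.500000)/2 = 6.250000
  f(6.250000) = -20.859375
  f(mid) < 0, so root is in [6.250000, 6.500000]

Step 3: midpoint = (6.250000 + 6.500000)/2 = 6.375000
  f(6.375000) = -5.916016
  f(mid) < 0, so root is in [6.375000, 6.500000]

midpoint = 6.375000


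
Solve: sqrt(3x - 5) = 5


Square both sides: 3x - 5 = 5^2 = 25
3x = 25 + 5 = 30
x = 10
Check: sqrt(3*10 - 5) = sqrt(25) = 5 ✓

x = 10


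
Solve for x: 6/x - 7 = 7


Subtract -7 from both sides: 6/x = 14
Multiply both sides by x: 6 = 14 * x
Divide by 14: x = 3/7

x = 3/7


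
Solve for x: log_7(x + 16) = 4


Convert to exponential form: x + 16 = 7^4 = 2401
x = 2401 - 16 = 2385
Check: log_7(2385 + 16) = log_7(2401) = log_7(2401) = 4 ✓

x = 2385


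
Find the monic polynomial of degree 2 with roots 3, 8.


A monic polynomial with roots 3, 8 is:
p(x) = (x - 3)(x - 8)
After multiplying by (x - 3): x - 3
After multiplying by (x - 8): x^2 - 11x + 24

x^2 - 11x + 24


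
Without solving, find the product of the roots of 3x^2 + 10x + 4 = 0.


By Vieta's formulas for ax^2 + bx + c = 0:
  Sum of roots = -b/a
  Product of roots = c/a

Here a = 3, b = 10, c = 4
Sum = -(10)/3 = -10/3
Product = 4/3 = 4/3

Product = 4/3


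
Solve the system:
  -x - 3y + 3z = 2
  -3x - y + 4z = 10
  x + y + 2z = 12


Using Cramer's rule. Expand each determinant along the first row.
D  = (-1)*[(-1)*2 - 4*1] - (-3)*[(-3)*2 - 4*1] + 3*[(-3)*1 - (-1)*1]
  = (-1)*(-6) - (-3)*(-10) + 3*(-2) = -30
Dx = 2*[(-1)*2 - 4*1] - (-3)*[10*2 - 4*12] + 3*[10*1 - (-1)*12]
  = 2*(-6) - (-3)*(-28) + 3*(22) = -30
Dy = (-1)*[10*2 - 4*12] - 2*[(-3)*2 - 4*1] + 3*[(-3)*12 - 10*1]
  = (-1)*(-28) - 2*(-10) + 3*(-46) = -90
Dz = (-1)*[(-1)*12 - 10*1] - (-3)*[(-3)*12 - 10*1] + 2*[(-3)*1 - (-1)*1]
  = (-1)*(-22) - (-3)*(-46) + 2*(-2) = -120
x = Dx/D = -30/-30 = 1, y = Dy/D = -90/-30 = 3, z = Dz/D = -120/-30 = 4
Check eq1: (-1)(1) + (-3)(3) + (3)(4) = 2 = 2 ✓
Check eq2: (-3)(1) + (-1)(3) + (4)(4) = 10 = 10 ✓
Check eq3: (1)(1) + (1)(3) + (2)(4) = 12 = 12 ✓

x = 1, y = 3, z = 4


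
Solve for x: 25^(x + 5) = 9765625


Express both sides with the same base.
9765625 = 25^5
Since the bases match, equate exponents: x + 5 = 5
So x = 5 - (5) = 0

x = 0


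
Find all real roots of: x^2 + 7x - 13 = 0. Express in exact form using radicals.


Using the quadratic formula: x = (-b ± sqrt(b^2 - 4ac)) / (2a)
Here a = 1, b = 7, c = -13
Discriminant = b^2 - 4ac = 7^2 - 4(1)(-13) = 49 + 52 = 101
Since discriminant = 101 > 0, there are two real roots.
x = (-7 ± sqrt(101)) / 2
Numerically: x ≈ 1.5249 or x ≈ -8.5249

x = (-7 + sqrt(101)) / 2 or x = (-7 - sqrt(101)) / 2


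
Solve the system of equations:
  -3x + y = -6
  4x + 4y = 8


Using Cramer's rule:
Determinant D = (-3)(4) - (4)(1) = -12 - 4 = -16
Dx = (-6)(4) - (8)(1) = -24 - 8 = -32
Dy = (-3)(8) - (4)(-6) = -24 + 24 = 0
x = Dx/D = -32/-16 = 2
y = Dy/D = 0/-16 = 0

x = 2, y = 0


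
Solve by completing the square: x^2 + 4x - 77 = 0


Start: x^2 + 4x - 77 = 0
Move constant: x^2 + 4x = 77
Half of 4 is 2, squared is 4
Add 4 to both sides: x^2 + 4x + 4 = 81
(x + 2)^2 = 81
x + 2 = ±9
x = -2 + 9 = 7 or x = -2 - 9 = -11

x = -11, x = 7


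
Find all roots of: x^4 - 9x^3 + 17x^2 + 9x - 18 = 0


Let p(x) = x^4 - 9x^3 + 17x^2 + 9x - 18. By the rational root theorem (leading coefficient 1), any rational root is an integer divisor of 18: try ±1, ±2, ... in turn.
Test x = 1: value = 0 ✓, so (x - 1) is a factor.
Synthetic division by (x - 1): bring down 1; 1(1) - 9 = -8; (-8)(1) + 17 = 9; 9(1) + 9 = 18; 18(1) - 18 = 0 → quotient x^3 - 8x^2 + 9x + 18, remainder 0.
Continue with the quotient x^3 - 8x^2 + 9x + 18 (candidates must divide 18; re-test x = 1 first in case it repeats).
Test x = 1: value = 20 ≠ 0.
Test x = -1: value = 0 ✓, so (x + 1) is a factor.
Synthetic division by (x + 1): bring down 1; 1(-1) - 8 = -9; (-9)(-1) + 9 = 18; 18(-1) + 18 = 0 → quotient x^2 - 9x + 18, remainder 0.
Solve the quadratic x^2 - 9x + 18 = 0: discriminant = (-9)^2 - 4(1)(18) = 81 - 72 = 9.
sqrt(9) = 3, so x = (9 ± 3)/2: x = 6 or x = 3.
Collecting all roots found:

x = -1, x = 1, x = 3, x = 6


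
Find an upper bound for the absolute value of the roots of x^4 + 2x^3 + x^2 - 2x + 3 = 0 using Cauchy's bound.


Cauchy's bound: all roots r satisfy |r| <= 1 + max(|a_i/a_n|) for i = 0,...,n-1
where a_n is the leading coefficient.

Coefficients: [1, 2, 1, -2, 3]
Leading coefficient a_n = 1
Ratios |a_i/a_n|: 2, 1, 2, 3
Maximum ratio: 3
Cauchy's bound: |r| <= 1 + 3 = 4

Upper bound = 4


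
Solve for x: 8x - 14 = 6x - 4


Starting with: 8x - 14 = 6x - 4
Move all x terms to left: (8 - 6)x = -4 + 14
Simplify: 2x = 10
Divide both sides by 2: x = 5

x = 5


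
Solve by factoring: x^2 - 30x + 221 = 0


We need two numbers that multiply to 221 and add to -30.
Those numbers are -13 and -17 (since (-13) * (-17) = 221 and (-13) + (-17) = -30).
So x^2 - 30x + 221 = (x - 13)(x - 17) = 0
Setting each factor to zero: x = 13 or x = 17

x = 13, x = 17


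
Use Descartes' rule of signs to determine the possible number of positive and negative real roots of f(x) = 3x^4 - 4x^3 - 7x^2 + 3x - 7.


Descartes' rule of signs:

For positive roots, count sign changes in f(x) = 3x^4 - 4x^3 - 7x^2 + 3x - 7:
Signs of coefficients: +, -, -, +, -
Number of sign changes: 3
Possible positive real roots: 3, 1

For negative roots, examine f(-x) = 3x^4 + 4x^3 - 7x^2 - 3x - 7:
Signs of coefficients: +, +, -, -, -
Number of sign changes: 1
Possible negative real roots: 1

Positive roots: 3 or 1; Negative roots: 1


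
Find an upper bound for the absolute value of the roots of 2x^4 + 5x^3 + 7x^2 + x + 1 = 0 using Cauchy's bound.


Cauchy's bound: all roots r satisfy |r| <= 1 + max(|a_i/a_n|) for i = 0,...,n-1
where a_n is the leading coefficient.

Coefficients: [2, 5, 7, 1, 1]
Leading coefficient a_n = 2
Ratios |a_i/a_n|: 5/2, 7/2, 1/2, 1/2
Maximum ratio: 7/2
Cauchy's bound: |r| <= 1 + 7/2 = 9/2

Upper bound = 9/2


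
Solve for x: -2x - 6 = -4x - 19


Starting with: -2x - 6 = -4x - 19
Move all x terms to left: (-2 + 4)x = -19 + 6
Simplify: 2x = -13
Divide both sides by 2: x = -13/2

x = -13/2


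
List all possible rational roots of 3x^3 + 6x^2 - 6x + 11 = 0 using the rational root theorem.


Rational root theorem: possible roots are ±p/q where:
  p divides the constant term (11): p ∈ {1, 11}
  q divides the leading coefficient (3): q ∈ {1, 3}

All possible rational roots: -11, -11/3, -1, -1/3, 1/3, 1, 11/3, 11

-11, -11/3, -1, -1/3, 1/3, 1, 11/3, 11


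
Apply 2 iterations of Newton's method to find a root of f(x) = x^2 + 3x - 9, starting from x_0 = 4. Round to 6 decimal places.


Newton's method: x_(n+1) = x_n - f(x_n)/f'(x_n)
f(x) = x^2 + 3x - 9
f'(x) = 2x + 3

Iteration 1:
  f(4.000000) = 19.000000
  f'(4.000000) = 11.000000
  x_1 = 4.000000 - (19.000000)/(11.000000) = 2.272727

Iteration 2:
  f(2.272727) = 2.983471
  f'(2.272727) = 7.545455
  x_2 = 2.272727 - (2.983471)/(7.545455) = 1.877327

x_2 = 1.877327


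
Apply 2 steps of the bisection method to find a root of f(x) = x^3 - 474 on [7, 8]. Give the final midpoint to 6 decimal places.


f(x) = x^3 - 474
f(7) = -131 < 0
f(8) = 38 > 0

Step 1: midpoint = (7.000000 + 8.000000)/2 = 7.500000
  f(7.500000) = -52.125000
  f(mid) < 0, so root is in [7.500000, 8.000000]

Step 2: midpoint = (7.500000 + 8.000000)/2 = 7.750000
  f(7.750000) = -8.515625
  f(mid) < 0, so root is in [7.750000, 8.000000]

midpoint = 7.750000


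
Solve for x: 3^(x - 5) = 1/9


Express both sides with the same base.
1/9 = 3^(-2)
Since the bases match, equate exponents: x - 5 = -2
So x = -2 - (-5) = 3

x = 3


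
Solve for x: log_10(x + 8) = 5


Convert to exponential form: x + 8 = 10^5 = 100000
x = 100000 - 8 = 99992
Check: log_10(99992 + 8) = log_10(100000) = log_10(100000) = 5 ✓

x = 99992


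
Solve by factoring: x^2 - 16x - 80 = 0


We need two numbers that multiply to -80 and add to -16.
Those numbers are -20 and 4 (since (-20) * 4 = -80 and (-20) + 4 = -16).
So x^2 - 16x - 80 = (x - 20)(x + 4) = 0
Setting each factor to zero: x = 20 or x = -4

x = -4, x = 20


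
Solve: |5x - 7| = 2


An absolute value equation |expr| = 2 gives two cases:
Case 1: 5x - 7 = 2
  5x = 9, so x = 9/5
Case 2: 5x - 7 = -2
  5x = 5, so x = 1

x = 1, x = 9/5


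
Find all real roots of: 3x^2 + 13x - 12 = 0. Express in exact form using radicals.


Using the quadratic formula: x = (-b ± sqrt(b^2 - 4ac)) / (2a)
Here a = 3, b = 13, c = -12
Discriminant = b^2 - 4ac = 13^2 - 4(3)(-12) = 169 + 144 = 313
Since discriminant = 313 > 0, there are two real roots.
x = (-13 ± sqrt(313)) / 6
Numerically: x ≈ 0.7820 or x ≈ -5.1153

x = (-13 + sqrt(313)) / 6 or x = (-13 - sqrt(313)) / 6


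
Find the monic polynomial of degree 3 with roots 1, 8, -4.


A monic polynomial with roots 1, 8, -4 is:
p(x) = (x - 1)(x - 8)(x + 4)
After multiplying by (x - 1): x - 1
After multiplying by (x - 8): x^2 - 9x + 8
After multiplying by (x + 4): x^3 - 5x^2 - 28x + 32

x^3 - 5x^2 - 28x + 32


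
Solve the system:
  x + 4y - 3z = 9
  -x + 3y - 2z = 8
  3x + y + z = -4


Using Cramer's rule. Expand each determinant along the first row.
D  = 1*[3*1 - (-2)*1] - 4*[(-1)*1 - (-2)*3] + (-3)*[(-1)*1 - 3*3]
  = 1*(5) - 4*(5) + (-3)*(-10) = 15
Dx = 9*[3*1 - (-2)*1] - 4*[8*1 - (-2)*(-4)] + (-3)*[8*1 - 3*(-4)]
  = 9*(5) - 4*(0) + (-3)*(20) = -15
Dy = 1*[8*1 - (-2)*(-4)] - 9*[(-1)*1 - (-2)*3] + (-3)*[(-1)*(-4) - 8*3]
  = 1*(0) - 9*(5) + (-3)*(-20) = 15
Dz = 1*[3*(-4) - 8*1] - 4*[(-1)*(-4) - 8*3] + 9*[(-1)*1 - 3*3]
  = 1*(-20) - 4*(-20) + 9*(-10) = -30
x = Dx/D = -15/15 = -1, y = Dy/D = 15/15 = 1, z = Dz/D = -30/15 = -2
Check eq1: (1)(-1) + (4)(1) + (-3)(-2) = 9 = 9 ✓
Check eq2: (-1)(-1) + (3)(1) + (-2)(-2) = 8 = 8 ✓
Check eq3: (3)(-1) + (1)(1) + (1)(-2) = -4 = -4 ✓

x = -1, y = 1, z = -2


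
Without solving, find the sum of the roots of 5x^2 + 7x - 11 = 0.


By Vieta's formulas for ax^2 + bx + c = 0:
  Sum of roots = -b/a
  Product of roots = c/a

Here a = 5, b = 7, c = -11
Sum = -(7)/5 = -7/5
Product = -11/5 = -11/5

Sum = -7/5


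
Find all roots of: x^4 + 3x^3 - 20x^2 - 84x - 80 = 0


Let p(x) = x^4 + 3x^3 - 20x^2 - 84x - 80. By the rational root theorem (leading coefficient 1), any rational root is an integer divisor of 80: try ±1, ±2, ... in turn.
Test x = 1: value = -180 ≠ 0.
Test x = -1: value = -18 ≠ 0.
Test x = 2: value = -288 ≠ 0.
Test x = -2: value = 0 ✓, so (x + 2) is a factor.
Synthetic division by (x + 2): bring down 1; 1(-2) + 3 = 1; 1(-2) - 20 = -22; (-22)(-2) - 84 = -40; (-40)(-2) - 80 = 0 → quotient x^3 + x^2 - 22x - 40, remainder 0.
Continue with the quotient x^3 + x^2 - 22x - 40 (candidates must divide 40; re-test x = -2 first in case it repeats).
Test x = -2: value = 0 ✓, so (x + 2) is a factor.
Synthetic division by (x + 2): bring down 1; 1(-2) + 1 = -1; (-1)(-2) - 22 = -20; (-20)(-2) - 40 = 0 → quotient x^2 - x - 20, remainder 0.
Solve the quadratic x^2 - x - 20 = 0: discriminant = (-1)^2 - 4(1)(-20) = 1 + 80 = 81.
sqrt(81) = 9, so x = (1 ± 9)/2: x = 5 or x = -4.
Collecting all roots found:

x = -4, x = -2 (multiplicity 2), x = 5


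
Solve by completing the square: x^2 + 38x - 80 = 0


Start: x^2 + 38x - 80 = 0
Move constant: x^2 + 38x = 80
Half of 38 is 19, squared is 361
Add 361 to both sides: x^2 + 38x + 361 = 441
(x + 19)^2 = 441
x + 19 = ±21
x = -19 + 21 = 2 or x = -19 - 21 = -40

x = -40, x = 2


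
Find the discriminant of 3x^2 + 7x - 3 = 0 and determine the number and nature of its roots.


For ax^2 + bx + c = 0, discriminant D = b^2 - 4ac
Here a = 3, b = 7, c = -3
D = (7)^2 - 4(3)(-3) = 49 + 36 = 85

D = 85 > 0 but not a perfect square
The equation has 2 distinct real irrational roots.

Discriminant = 85, 2 distinct real irrational roots


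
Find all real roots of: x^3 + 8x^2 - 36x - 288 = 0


Let p(x) = x^3 + 8x^2 - 36x - 288. By the rational root theorem (leading coefficient 1), any rational root is an integer divisor of 288: try ±1, ±2, ... in turn.
Test x = 1: value = -315 ≠ 0.
Test x = -1: value = -245 ≠ 0.
Test x = 2: value = -320 ≠ 0.
Test x = -2: value = -192 ≠ 0.
Test x = 3: value = -297 ≠ 0.
Test x = -3: value = -135 ≠ 0.
Test x = 4: value = -240 ≠ 0.
Test x = -4: value = -80 ≠ 0.
Test x = 6: value = 0 ✓, so (x - 6) is a factor.
Synthetic division by (x - 6): bring down 1; 1(6) + 8 = 14; 14(6) - 36 = 48; 48(6) - 288 = 0 → quotient x^2 + 14x + 48, remainder 0.
Solve the quadratic x^2 + 14x + 48 = 0: discriminant = 14^2 - 4(1)(48) = 196 - 192 = 4.
sqrt(4) = 2, so x = (-14 ± 2)/2: x = -6 or x = -8.

x = -8, x = -6, x = 6


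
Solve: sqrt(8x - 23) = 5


Square both sides: 8x - 23 = 5^2 = 25
8x = 25 + 23 = 48
x = 6
Check: sqrt(8*6 - 23) = sqrt(25) = 5 ✓

x = 6


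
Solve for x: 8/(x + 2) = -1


Multiply both sides by (x + 2): 8 = -1(x + 2)
Distribute: 8 = -x - 2
-x = 8 + 2 = 10
x = -10

x = -10


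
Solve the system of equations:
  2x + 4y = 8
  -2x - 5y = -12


Using Cramer's rule:
Determinant D = (2)(-5) - (-2)(4) = -10 + 8 = -2
Dx = (8)(-5) - (-12)(4) = -40 + 48 = 8
Dy = (2)(-12) - (-2)(8) = -24 + 16 = -8
x = Dx/D = 8/-2 = -4
y = Dy/D = -8/-2 = 4

x = -4, y = 4


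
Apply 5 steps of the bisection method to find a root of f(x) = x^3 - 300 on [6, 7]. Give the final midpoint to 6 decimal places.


f(x) = x^3 - 300
f(6) = -84 < 0
f(7) = 43 > 0

Step 1: midpoint = (6.000000 + 7.000000)/2 = 6.500000
  f(6.500000) = -25.375000
  f(mid) < 0, so root is in [6.500000, 7.000000]

Step 2: midpoint = (6.500000 + 7.000000)/2 = 6.750000
  f(6.750000) = 7.546875
  f(mid) > 0, so root is in [6.500000, 6.750000]

Step 3: midpoint = (6.500000 + 6.750000)/2 = 6.625000
  f(6.625000) = -9.224609
  f(mid) < 0, so root is in [6.625000, 6.750000]

Step 4: midpoint = (6.625000 + 6.750000)/2 = 6.687500
  f(6.687500) = -0.917236
  f(mid) < 0, so root is in [6.687500, 6.750000]

Step 5: midpoint = (6.687500 + 6.750000)/2 = 6.718750
  f(6.718750) = 3.295135
  f(mid) > 0, so root is in [6.687500, 6.718750]

midpoint = 6.718750


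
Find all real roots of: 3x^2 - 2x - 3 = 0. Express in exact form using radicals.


Using the quadratic formula: x = (-b ± sqrt(b^2 - 4ac)) / (2a)
Here a = 3, b = -2, c = -3
Discriminant = b^2 - 4ac = (-2)^2 - 4(3)(-3) = 4 + 36 = 40
Since discriminant = 40 > 0, there are two real roots.
x = (2 ± 2*sqrt(10)) / 6
Simplifying: x = (1 ± sqrt(10)) / 3
Numerically: x ≈ 1.3874 or x ≈ -0.7208

x = (1 + sqrt(10)) / 3 or x = (1 - sqrt(10)) / 3


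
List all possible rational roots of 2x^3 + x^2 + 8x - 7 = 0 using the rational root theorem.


Rational root theorem: possible roots are ±p/q where:
  p divides the constant term (-7): p ∈ {1, 7}
  q divides the leading coefficient (2): q ∈ {1, 2}

All possible rational roots: -7, -7/2, -1, -1/2, 1/2, 1, 7/2, 7

-7, -7/2, -1, -1/2, 1/2, 1, 7/2, 7


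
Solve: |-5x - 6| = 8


An absolute value equation |expr| = 8 gives two cases:
Case 1: -5x - 6 = 8
  -5x = 14, so x = -14/5
Case 2: -5x - 6 = -8
  -5x = -2, so x = 2/5

x = -14/5, x = 2/5


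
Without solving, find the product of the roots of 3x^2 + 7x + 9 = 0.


By Vieta's formulas for ax^2 + bx + c = 0:
  Sum of roots = -b/a
  Product of roots = c/a

Here a = 3, b = 7, c = 9
Sum = -(7)/3 = -7/3
Product = 9/3 = 3

Product = 3


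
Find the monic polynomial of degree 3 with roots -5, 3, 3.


A monic polynomial with roots -5, 3, 3 is:
p(x) = (x + 5)(x - 3)(x - 3)
After multiplying by (x + 5): x + 5
After multiplying by (x - 3): x^2 + 2x - 15
After multiplying by (x - 3): x^3 - x^2 - 21x + 45

x^3 - x^2 - 21x + 45


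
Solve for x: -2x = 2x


Starting with: -2x = 2x
Move all x terms to left: (-2 - 2)x = 0 - 0
Simplify: -4x = 0
Divide both sides by -4: x = 0

x = 0


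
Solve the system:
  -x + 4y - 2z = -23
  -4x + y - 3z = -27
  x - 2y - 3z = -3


Using Cramer's rule. Expand each determinant along the first row.
D  = (-1)*[1*(-3) - (-3)*(-2)] - 4*[(-4)*(-3) - (-3)*1] + (-2)*[(-4)*(-2) - 1*1]
  = (-1)*(-9) - 4*(15) + (-2)*(7) = -65
Dx = (-23)*[1*(-3) - (-3)*(-2)] - 4*[(-27)*(-3) - (-3)*(-3)] + (-2)*[(-27)*(-2) - 1*(-3)]
  = (-23)*(-9) - 4*(72) + (-2)*(57) = -195
Dy = (-1)*[(-27)*(-3) - (-3)*(-3)] - (-23)*[(-4)*(-3) - (-3)*1] + (-2)*[(-4)*(-3) - (-27)*1]
  = (-1)*(72) - (-23)*(15) + (-2)*(39) = 195
Dz = (-1)*[1*(-3) - (-27)*(-2)] - 4*[(-4)*(-3) - (-27)*1] + (-23)*[(-4)*(-2) - 1*1]
  = (-1)*(-57) - 4*(39) + (-23)*(7) = -260
x = Dx/D = -195/-65 = 3, y = Dy/D = 195/-65 = -3, z = Dz/D = -260/-65 = 4
Check eq1: (-1)(3) + (4)(-3) + (-2)(4) = -23 = -23 ✓
Check eq2: (-4)(3) + (1)(-3) + (-3)(4) = -27 = -27 ✓
Check eq3: (1)(3) + (-2)(-3) + (-3)(4) = -3 = -3 ✓

x = 3, y = -3, z = 4


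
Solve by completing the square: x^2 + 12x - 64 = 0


Start: x^2 + 12x - 64 = 0
Move constant: x^2 + 12x = 64
Half of 12 is 6, squared is 36
Add 36 to both sides: x^2 + 12x + 36 = 100
(x + 6)^2 = 100
x + 6 = ±10
x = -6 + 10 = 4 or x = -6 - 10 = -16

x = -16, x = 4


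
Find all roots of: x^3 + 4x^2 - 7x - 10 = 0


Let p(x) = x^3 + 4x^2 - 7x - 10. By the rational root theorem (leading coefficient 1), any rational root is an integer divisor of 10: try ±1, ±2, ... in turn.
Test x = 1: value = -12 ≠ 0.
Test x = -1: value = 0 ✓, so (x + 1) is a factor.
Synthetic division by (x + 1): bring down 1; 1(-1) + 4 = 3; 3(-1) - 7 = -10; (-10)(-1) - 10 = 0 → quotient x^2 + 3x - 10, remainder 0.
Solve the quadratic x^2 + 3x - 10 = 0: discriminant = 3^2 - 4(1)(-10) = 9 + 40 = 49.
sqrt(49) = 7, so x = (-3 ± 7)/2: x = 2 or x = -5.
Collecting all roots found:

x = -5, x = -1, x = 2


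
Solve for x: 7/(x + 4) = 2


Multiply both sides by (x + 4): 7 = 2(x + 4)
Distribute: 7 = 2x + 8
2x = 7 - 8 = -1
x = -1/2

x = -1/2


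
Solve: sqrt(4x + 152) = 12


Square both sides: 4x + 152 = 12^2 = 144
4x = 144 - 152 = -8
x = -2
Check: sqrt(4*(-2) + 152) = sqrt(144) = 12 ✓

x = -2


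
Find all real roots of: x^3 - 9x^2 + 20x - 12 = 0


Let p(x) = x^3 - 9x^2 + 20x - 12. By the rational root theorem (leading coefficient 1), any rational root is an integer divisor of 12: try ±1, ±2, ... in turn.
Test x = 1: value = 0 ✓, so (x - 1) is a factor.
Synthetic division by (x - 1): bring down 1; 1(1) - 9 = -8; (-8)(1) + 20 = 12; 12(1) - 12 = 0 → quotient x^2 - 8x + 12, remainder 0.
Solve the quadratic x^2 - 8x + 12 = 0: discriminant = (-8)^2 - 4(1)(12) = 64 - 48 = 16.
sqrt(16) = 4, so x = (8 ± 4)/2: x = 6 or x = 2.

x = 1, x = 2, x = 6
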